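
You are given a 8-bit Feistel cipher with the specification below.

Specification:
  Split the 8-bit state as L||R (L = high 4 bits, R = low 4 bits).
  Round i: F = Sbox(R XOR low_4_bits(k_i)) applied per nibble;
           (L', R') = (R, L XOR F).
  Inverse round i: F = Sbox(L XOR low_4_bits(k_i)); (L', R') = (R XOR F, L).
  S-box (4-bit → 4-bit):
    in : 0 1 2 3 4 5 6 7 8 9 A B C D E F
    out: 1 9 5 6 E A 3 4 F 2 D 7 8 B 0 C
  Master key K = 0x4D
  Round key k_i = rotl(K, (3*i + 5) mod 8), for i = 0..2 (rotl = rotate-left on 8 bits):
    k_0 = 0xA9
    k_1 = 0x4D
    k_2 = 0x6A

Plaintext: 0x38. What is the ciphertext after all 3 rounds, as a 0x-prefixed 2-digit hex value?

0xC9

s_0 = plaintext = 0x38
s_1 = Round(s_0, k_0) = 0x8A
s_2 = Round(s_1, k_1) = 0xAC
s_3 = Round(s_2, k_2) = 0xC9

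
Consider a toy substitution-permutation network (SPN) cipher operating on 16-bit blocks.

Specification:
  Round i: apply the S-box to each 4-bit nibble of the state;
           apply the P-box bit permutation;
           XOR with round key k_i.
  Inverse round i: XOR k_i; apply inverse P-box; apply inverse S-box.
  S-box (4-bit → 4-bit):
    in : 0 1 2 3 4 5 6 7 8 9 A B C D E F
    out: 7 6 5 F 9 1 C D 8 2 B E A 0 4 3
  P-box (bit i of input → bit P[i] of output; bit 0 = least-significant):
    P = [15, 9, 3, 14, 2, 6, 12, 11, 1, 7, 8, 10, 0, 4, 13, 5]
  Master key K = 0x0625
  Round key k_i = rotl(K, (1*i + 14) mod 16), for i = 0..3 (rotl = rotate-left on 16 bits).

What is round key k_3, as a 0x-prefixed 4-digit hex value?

0x0C4A

K = 0x0625
k_0 = rotl(K, (1*0+14) mod 16) = rotl(K, 14) = 0x4189
k_1 = rotl(K, (1*1+14) mod 16) = rotl(K, 15) = 0x8312
k_2 = rotl(K, (1*2+14) mod 16) = rotl(K, 0) = 0x0625
k_3 = rotl(K, (1*3+14) mod 16) = rotl(K, 1) = 0x0C4A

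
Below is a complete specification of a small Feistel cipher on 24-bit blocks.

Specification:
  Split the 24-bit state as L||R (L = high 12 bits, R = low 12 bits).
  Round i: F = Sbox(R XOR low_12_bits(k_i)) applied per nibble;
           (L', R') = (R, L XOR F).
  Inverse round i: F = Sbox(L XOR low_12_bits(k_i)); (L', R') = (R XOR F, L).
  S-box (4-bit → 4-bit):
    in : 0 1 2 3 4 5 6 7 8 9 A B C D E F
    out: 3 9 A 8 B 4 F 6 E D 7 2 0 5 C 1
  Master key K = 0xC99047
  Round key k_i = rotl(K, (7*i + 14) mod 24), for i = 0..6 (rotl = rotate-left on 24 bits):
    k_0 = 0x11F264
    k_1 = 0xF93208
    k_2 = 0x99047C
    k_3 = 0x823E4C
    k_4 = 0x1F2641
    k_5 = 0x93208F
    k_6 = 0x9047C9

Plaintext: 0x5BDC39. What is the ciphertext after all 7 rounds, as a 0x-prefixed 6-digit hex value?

0xD7CBFE

s_0 = plaintext = 0x5BDC39
s_1 = Round(s_0, k_0) = 0xC399F8
s_2 = Round(s_1, k_1) = 0x9F8E2A
s_3 = Round(s_2, k_2) = 0xE2AEB7
s_4 = Round(s_3, k_3) = 0xEB7D38
s_5 = Round(s_4, k_4) = 0xD38CDA
s_6 = Round(s_5, k_5) = 0xCDAD7C
s_7 = Round(s_6, k_6) = 0xD7CBFE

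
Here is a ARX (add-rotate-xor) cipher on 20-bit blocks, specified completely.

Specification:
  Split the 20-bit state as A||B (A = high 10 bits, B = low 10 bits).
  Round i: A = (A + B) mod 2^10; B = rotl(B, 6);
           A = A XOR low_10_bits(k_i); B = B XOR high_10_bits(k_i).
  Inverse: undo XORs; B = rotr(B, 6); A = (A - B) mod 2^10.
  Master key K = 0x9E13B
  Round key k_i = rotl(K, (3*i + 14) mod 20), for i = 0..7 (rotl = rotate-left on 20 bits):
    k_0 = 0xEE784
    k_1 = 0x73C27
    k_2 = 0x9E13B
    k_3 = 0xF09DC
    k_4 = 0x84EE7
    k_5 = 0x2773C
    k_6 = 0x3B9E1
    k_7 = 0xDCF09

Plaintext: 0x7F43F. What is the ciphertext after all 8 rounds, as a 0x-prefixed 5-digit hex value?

s_0 = plaintext = 0x7F43F
s_1 = Round(s_0, k_0) = 0x6E07A
s_2 = Round(s_1, k_1) = 0x85748
s_3 = Round(s_2, k_2) = 0x1984C
s_4 = Round(s_3, k_3) = 0x5B8C6
s_5 = Round(s_4, k_4) = 0x34F9F
s_6 = Round(s_5, k_5) = 0xD3B64
s_7 = Round(s_6, k_6) = 0xD4DD8
s_8 = Round(s_7, k_7) = 0x8896E

0x8896E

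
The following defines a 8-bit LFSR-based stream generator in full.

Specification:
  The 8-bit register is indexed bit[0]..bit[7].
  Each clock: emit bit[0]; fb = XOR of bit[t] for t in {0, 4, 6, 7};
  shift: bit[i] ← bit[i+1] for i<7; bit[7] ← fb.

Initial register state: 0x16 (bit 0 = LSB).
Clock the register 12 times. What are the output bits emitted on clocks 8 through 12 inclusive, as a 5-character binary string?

01000

reg_0 = 0x16
clock 1: out=0, reg = 0x8B
clock 2: out=1, reg = 0x45
clock 3: out=1, reg = 0x22
clock 4: out=0, reg = 0x11
clock 5: out=1, reg = 0x08
clock 6: out=0, reg = 0x04
clock 7: out=0, reg = 0x02
clock 8: out=0, reg = 0x01
clock 9: out=1, reg = 0x80
clock 10: out=0, reg = 0xC0
clock 11: out=0, reg = 0x60
clock 12: out=0, reg = 0xB0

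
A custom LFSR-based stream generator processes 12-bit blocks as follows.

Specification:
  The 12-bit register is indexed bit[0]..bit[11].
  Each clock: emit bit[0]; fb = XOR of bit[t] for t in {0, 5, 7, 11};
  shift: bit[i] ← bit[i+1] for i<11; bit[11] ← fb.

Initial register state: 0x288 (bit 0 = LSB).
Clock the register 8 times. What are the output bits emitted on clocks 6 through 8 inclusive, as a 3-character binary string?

reg_0 = 0x288
clock 1: out=0, reg = 0x944
clock 2: out=0, reg = 0xCA2
clock 3: out=0, reg = 0xE51
clock 4: out=1, reg = 0x728
clock 5: out=0, reg = 0xB94
clock 6: out=0, reg = 0x5CA
clock 7: out=0, reg = 0xAE5
clock 8: out=1, reg = 0x572

001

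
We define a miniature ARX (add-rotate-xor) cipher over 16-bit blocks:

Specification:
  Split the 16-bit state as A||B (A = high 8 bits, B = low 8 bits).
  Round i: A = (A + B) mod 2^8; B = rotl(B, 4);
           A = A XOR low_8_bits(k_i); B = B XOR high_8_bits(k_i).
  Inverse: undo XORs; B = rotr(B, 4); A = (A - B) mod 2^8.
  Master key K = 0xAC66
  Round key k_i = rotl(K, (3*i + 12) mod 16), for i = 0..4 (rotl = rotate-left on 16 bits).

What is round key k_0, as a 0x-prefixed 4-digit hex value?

K = 0xAC66
k_0 = rotl(K, (3*0+12) mod 16) = rotl(K, 12) = 0x6AC6

0x6AC6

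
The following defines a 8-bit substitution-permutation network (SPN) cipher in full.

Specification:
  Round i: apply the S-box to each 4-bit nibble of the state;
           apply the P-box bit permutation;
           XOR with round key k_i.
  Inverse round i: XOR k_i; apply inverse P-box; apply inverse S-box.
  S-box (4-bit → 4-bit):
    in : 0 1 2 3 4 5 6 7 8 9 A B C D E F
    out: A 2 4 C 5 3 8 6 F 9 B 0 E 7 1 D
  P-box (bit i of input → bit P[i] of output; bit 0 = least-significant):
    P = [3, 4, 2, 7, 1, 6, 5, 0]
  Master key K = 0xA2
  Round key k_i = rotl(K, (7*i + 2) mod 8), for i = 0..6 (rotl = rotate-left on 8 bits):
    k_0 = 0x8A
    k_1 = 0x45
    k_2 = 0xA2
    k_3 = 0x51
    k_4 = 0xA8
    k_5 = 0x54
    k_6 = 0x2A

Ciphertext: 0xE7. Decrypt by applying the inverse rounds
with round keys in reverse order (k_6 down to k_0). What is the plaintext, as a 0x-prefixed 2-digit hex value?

0x2C

s_0 = ciphertext = 0xE7
s_1 = InvRound(s_0, k_6) = 0x0F
s_2 = InvRound(s_1, k_5) = 0xA5
s_3 = InvRound(s_2, k_4) = 0x64
s_4 = InvRound(s_3, k_3) = 0x37
s_5 = InvRound(s_4, k_2) = 0x6C
s_6 = InvRound(s_5, k_1) = 0x3E
s_7 = InvRound(s_6, k_0) = 0x2C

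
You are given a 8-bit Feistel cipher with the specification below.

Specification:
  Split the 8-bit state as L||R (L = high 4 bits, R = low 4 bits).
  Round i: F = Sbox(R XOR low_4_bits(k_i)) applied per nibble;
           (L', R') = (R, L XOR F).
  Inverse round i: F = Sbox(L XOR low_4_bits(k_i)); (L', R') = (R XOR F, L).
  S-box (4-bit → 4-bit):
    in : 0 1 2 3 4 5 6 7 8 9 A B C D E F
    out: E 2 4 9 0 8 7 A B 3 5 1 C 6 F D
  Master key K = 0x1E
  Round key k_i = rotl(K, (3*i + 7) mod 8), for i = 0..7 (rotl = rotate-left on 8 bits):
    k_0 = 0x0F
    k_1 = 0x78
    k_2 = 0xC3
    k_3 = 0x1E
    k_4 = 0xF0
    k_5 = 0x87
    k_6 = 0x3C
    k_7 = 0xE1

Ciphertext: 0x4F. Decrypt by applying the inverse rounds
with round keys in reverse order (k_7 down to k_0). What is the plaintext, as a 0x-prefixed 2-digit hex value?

0x77

s_0 = ciphertext = 0x4F
s_1 = InvRound(s_0, k_7) = 0x74
s_2 = InvRound(s_1, k_6) = 0x57
s_3 = InvRound(s_2, k_5) = 0x35
s_4 = InvRound(s_3, k_4) = 0xC3
s_5 = InvRound(s_4, k_3) = 0x7C
s_6 = InvRound(s_5, k_2) = 0xC7
s_7 = InvRound(s_6, k_1) = 0x7C
s_8 = InvRound(s_7, k_0) = 0x77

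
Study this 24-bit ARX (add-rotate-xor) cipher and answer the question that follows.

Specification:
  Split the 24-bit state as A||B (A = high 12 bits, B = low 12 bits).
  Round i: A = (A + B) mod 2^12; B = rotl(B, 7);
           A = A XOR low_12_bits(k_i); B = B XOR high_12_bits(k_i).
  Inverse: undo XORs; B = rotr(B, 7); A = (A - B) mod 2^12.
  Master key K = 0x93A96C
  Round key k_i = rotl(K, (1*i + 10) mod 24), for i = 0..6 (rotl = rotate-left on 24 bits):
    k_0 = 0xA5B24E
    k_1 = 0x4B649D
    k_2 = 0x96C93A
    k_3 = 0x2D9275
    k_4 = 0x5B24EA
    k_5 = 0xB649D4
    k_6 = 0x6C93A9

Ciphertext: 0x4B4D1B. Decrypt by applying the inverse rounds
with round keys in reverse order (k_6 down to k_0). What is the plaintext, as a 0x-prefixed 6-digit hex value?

0xB0F7B0

s_0 = ciphertext = 0x4B4D1B
s_1 = InvRound(s_0, k_6) = 0xCC6A57
s_2 = InvRound(s_1, k_5) = 0xEB0662
s_3 = InvRound(s_2, k_4) = 0x053A07
s_4 = InvRound(s_3, k_3) = 0x655BD1
s_5 = InvRound(s_4, k_2) = 0x7CA7A5
s_6 = InvRound(s_5, k_1) = 0x0F1266
s_7 = InvRound(s_6, k_0) = 0xB0F7B0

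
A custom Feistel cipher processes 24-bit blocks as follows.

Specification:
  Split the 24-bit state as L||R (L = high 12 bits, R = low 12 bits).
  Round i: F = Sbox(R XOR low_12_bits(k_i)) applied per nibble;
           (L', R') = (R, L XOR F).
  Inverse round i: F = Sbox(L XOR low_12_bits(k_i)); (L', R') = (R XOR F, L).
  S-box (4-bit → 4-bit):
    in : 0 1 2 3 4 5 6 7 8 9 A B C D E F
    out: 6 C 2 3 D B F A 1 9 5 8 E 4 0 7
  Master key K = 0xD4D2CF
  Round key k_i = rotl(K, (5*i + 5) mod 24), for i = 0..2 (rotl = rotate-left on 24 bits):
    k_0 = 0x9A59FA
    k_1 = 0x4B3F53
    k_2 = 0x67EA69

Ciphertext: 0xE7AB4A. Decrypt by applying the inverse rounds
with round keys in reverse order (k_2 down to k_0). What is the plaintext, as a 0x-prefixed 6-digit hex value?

s_0 = ciphertext = 0xE7AB4A
s_1 = InvRound(s_0, k_2) = 0x689E7A
s_2 = InvRound(s_1, k_1) = 0x73F689
s_3 = InvRound(s_2, k_0) = 0x66273F

0x66273F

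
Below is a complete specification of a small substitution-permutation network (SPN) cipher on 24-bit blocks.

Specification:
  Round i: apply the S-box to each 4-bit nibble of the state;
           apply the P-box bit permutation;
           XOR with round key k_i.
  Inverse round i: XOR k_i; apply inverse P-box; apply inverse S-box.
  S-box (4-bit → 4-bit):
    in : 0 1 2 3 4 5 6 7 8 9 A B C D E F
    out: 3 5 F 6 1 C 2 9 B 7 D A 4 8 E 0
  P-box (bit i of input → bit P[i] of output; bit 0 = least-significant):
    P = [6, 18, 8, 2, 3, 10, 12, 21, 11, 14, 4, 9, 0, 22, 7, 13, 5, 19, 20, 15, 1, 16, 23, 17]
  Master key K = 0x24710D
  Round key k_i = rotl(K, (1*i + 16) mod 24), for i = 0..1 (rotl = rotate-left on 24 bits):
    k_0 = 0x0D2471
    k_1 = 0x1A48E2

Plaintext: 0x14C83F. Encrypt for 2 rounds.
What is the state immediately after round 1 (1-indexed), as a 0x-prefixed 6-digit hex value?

0x8D7AD3

s_0 = plaintext = 0x14C83F
s_1 = Round(s_0, k_0) = 0x8D7AD3
s_2 = Round(s_1, k_1) = 0x3DE3F1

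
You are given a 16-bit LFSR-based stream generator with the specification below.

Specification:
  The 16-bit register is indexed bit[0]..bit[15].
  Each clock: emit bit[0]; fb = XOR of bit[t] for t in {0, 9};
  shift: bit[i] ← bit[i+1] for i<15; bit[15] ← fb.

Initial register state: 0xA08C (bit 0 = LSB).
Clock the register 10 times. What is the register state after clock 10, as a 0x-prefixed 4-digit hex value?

0xB728

reg_0 = 0xA08C
clock 1: out=0, reg = 0x5046
clock 2: out=0, reg = 0x2823
clock 3: out=1, reg = 0x9411
clock 4: out=1, reg = 0xCA08
clock 5: out=0, reg = 0xE504
clock 6: out=0, reg = 0x7282
clock 7: out=0, reg = 0xB941
clock 8: out=1, reg = 0xDCA0
clock 9: out=0, reg = 0x6E50
clock 10: out=0, reg = 0xB728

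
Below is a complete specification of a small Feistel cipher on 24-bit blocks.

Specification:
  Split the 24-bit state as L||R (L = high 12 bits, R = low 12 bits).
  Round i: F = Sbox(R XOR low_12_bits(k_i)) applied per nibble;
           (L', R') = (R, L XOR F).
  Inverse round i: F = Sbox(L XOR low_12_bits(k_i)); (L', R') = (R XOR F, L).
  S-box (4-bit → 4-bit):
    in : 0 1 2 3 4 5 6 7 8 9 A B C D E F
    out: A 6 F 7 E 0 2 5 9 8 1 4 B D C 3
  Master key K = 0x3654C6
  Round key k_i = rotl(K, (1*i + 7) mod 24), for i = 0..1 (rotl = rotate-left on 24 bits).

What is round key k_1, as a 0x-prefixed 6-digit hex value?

0x54C636

K = 0x3654C6
k_0 = rotl(K, (1*0+7) mod 24) = rotl(K, 7) = 0x2A631B
k_1 = rotl(K, (1*1+7) mod 24) = rotl(K, 8) = 0x54C636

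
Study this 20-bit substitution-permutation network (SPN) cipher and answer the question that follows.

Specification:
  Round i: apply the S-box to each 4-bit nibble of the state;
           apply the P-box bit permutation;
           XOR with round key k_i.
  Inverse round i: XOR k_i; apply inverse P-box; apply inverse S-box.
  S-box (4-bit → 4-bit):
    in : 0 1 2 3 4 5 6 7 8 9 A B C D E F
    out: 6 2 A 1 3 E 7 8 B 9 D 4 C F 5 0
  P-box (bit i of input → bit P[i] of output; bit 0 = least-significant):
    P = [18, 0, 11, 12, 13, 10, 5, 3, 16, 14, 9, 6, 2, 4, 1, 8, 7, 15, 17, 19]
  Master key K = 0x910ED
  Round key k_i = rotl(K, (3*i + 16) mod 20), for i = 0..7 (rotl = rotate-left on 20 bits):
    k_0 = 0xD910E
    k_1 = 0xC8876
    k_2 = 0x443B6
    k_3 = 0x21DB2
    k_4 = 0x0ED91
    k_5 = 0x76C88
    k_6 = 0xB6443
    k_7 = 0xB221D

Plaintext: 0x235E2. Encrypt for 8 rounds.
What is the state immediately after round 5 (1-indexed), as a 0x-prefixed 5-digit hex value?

s_0 = plaintext = 0x235E2
s_1 = Round(s_0, k_0) = 0x5636B
s_2 = Round(s_1, k_1) = 0x72440
s_3 = Round(s_2, k_2) = 0xD2EA7
s_4 = Round(s_3, k_3) = 0x9AE0A
s_5 = Round(s_4, k_4) = 0xDF237
s_6 = Round(s_5, k_5) = 0xD9C48
s_7 = Round(s_6, k_6) = 0x5D386
s_8 = Round(s_7, k_7) = 0x48F02

0xDF237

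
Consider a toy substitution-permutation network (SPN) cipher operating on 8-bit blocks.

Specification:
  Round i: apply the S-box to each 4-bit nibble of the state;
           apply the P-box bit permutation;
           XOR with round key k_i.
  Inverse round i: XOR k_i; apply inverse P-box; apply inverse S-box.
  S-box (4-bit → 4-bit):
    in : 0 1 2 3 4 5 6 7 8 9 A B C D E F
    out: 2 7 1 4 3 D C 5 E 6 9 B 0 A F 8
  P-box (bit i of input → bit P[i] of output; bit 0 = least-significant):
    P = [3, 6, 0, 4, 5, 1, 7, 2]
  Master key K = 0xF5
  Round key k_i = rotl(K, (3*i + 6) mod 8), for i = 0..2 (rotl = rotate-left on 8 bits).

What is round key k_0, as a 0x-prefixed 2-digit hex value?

0x7D

K = 0xF5
k_0 = rotl(K, (3*0+6) mod 8) = rotl(K, 6) = 0x7D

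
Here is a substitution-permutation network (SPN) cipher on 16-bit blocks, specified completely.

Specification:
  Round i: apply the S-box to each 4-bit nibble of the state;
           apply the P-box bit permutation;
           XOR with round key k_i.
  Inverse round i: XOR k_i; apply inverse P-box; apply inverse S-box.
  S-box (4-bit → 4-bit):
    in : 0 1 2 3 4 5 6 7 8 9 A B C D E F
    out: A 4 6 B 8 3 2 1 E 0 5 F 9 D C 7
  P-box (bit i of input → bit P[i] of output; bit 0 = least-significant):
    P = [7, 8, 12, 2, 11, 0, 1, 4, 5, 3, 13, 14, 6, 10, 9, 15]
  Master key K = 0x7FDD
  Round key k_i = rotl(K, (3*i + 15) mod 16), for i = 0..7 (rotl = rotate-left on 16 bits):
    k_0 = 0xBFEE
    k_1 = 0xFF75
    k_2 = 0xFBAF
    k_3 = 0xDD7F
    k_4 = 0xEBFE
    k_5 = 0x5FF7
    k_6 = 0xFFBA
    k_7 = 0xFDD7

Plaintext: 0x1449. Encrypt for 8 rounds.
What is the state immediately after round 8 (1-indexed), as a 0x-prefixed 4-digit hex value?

0x5A8F

s_0 = plaintext = 0x1449
s_1 = Round(s_0, k_0) = 0xFDFE
s_2 = Round(s_1, k_1) = 0x8112
s_3 = Round(s_2, k_2) = 0x4CAD
s_4 = Round(s_3, k_3) = 0x05D9
s_5 = Round(s_4, k_4) = 0x67C4
s_6 = Round(s_5, k_5) = 0x53C3
s_7 = Round(s_6, k_6) = 0xB246
s_8 = Round(s_7, k_7) = 0x5A8F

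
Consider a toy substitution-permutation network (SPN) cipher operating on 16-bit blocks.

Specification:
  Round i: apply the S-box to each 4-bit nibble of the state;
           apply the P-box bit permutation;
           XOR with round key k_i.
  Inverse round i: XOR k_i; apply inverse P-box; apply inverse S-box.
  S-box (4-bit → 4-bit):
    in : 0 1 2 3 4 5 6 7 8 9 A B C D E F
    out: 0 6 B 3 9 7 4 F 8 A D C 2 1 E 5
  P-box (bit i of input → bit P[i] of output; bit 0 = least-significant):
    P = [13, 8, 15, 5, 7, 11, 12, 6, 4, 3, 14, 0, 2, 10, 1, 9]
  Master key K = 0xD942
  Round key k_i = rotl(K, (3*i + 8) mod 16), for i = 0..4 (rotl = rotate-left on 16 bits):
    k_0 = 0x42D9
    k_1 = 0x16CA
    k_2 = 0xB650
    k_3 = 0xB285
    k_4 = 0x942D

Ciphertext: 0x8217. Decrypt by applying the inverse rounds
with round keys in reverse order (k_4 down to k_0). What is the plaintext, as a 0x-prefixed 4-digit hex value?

0x9DEA

s_0 = ciphertext = 0x8217
s_1 = InvRound(s_0, k_4) = 0xE368
s_2 = InvRound(s_1, k_3) = 0xDEA9
s_3 = InvRound(s_2, k_2) = 0x0724
s_4 = InvRound(s_3, k_1) = 0xFCA9
s_5 = InvRound(s_4, k_0) = 0x9DEA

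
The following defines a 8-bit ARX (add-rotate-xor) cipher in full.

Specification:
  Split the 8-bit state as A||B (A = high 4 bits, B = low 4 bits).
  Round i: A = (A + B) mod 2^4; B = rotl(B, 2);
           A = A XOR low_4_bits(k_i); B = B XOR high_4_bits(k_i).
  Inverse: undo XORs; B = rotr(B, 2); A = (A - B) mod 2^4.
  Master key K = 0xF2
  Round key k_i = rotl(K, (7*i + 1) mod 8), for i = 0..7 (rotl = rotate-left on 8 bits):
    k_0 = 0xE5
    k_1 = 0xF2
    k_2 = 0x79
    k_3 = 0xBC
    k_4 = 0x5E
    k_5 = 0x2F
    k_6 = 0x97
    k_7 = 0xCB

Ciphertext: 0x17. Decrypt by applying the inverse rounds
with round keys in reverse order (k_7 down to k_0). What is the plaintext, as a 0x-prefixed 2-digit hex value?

s_0 = ciphertext = 0x17
s_1 = InvRound(s_0, k_7) = 0xCE
s_2 = InvRound(s_1, k_6) = 0xED
s_3 = InvRound(s_2, k_5) = 0x2F
s_4 = InvRound(s_3, k_4) = 0x2A
s_5 = InvRound(s_4, k_3) = 0xA4
s_6 = InvRound(s_5, k_2) = 0x7C
s_7 = InvRound(s_6, k_1) = 0x9C
s_8 = InvRound(s_7, k_0) = 0x48

0x48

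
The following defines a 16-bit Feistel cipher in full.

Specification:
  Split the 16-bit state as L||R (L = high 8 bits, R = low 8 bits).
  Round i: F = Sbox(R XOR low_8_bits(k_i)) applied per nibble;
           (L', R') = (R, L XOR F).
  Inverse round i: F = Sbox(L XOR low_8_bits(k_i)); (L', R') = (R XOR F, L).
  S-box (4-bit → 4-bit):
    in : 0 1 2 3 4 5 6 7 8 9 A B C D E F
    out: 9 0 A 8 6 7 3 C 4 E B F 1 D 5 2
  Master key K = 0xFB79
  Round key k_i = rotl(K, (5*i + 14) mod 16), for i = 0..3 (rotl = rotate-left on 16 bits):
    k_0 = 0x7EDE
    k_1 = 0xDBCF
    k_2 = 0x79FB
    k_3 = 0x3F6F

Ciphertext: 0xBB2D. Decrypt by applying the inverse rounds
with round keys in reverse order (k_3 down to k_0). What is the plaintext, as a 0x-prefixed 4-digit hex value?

s_0 = ciphertext = 0xBB2D
s_1 = InvRound(s_0, k_3) = 0xFBBB
s_2 = InvRound(s_1, k_2) = 0x22FB
s_3 = InvRound(s_2, k_1) = 0xA622
s_4 = InvRound(s_3, k_0) = 0xE6A6

0xE6A6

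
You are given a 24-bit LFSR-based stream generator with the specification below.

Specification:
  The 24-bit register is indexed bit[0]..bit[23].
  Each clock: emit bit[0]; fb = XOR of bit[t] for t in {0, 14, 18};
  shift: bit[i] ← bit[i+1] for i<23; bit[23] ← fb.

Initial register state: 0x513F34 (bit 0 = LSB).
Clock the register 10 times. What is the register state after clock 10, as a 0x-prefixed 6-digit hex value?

reg_0 = 0x513F34
clock 1: out=0, reg = 0x289F9A
clock 2: out=0, reg = 0x144FCD
clock 3: out=1, reg = 0x8A27E6
clock 4: out=0, reg = 0x4513F3
clock 5: out=1, reg = 0x2289F9
clock 6: out=1, reg = 0x9144FC
clock 7: out=0, reg = 0xC8A27E
clock 8: out=0, reg = 0x64513F
clock 9: out=1, reg = 0xB2289F
clock 10: out=1, reg = 0xD9144F

0xD9144F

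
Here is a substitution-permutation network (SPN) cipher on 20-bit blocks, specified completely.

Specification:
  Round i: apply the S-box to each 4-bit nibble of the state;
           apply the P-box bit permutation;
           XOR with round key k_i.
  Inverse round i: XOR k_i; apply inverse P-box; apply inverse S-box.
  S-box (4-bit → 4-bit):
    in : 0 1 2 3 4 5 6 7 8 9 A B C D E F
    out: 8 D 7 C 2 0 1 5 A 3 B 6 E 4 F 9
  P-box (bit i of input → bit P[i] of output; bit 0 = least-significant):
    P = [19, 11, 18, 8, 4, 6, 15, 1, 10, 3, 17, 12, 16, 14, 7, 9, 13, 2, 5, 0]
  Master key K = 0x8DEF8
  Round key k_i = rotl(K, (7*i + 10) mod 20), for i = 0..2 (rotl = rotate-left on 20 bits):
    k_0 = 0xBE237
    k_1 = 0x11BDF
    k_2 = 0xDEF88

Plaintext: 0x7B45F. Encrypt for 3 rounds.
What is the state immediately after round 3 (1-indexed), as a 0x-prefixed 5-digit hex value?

s_0 = plaintext = 0x7B45F
s_1 = Round(s_0, k_0) = 0x3839F
s_2 = Round(s_1, k_1) = 0xB48AE
s_3 = Round(s_2, k_2) = 0x1B6F6

0x1B6F6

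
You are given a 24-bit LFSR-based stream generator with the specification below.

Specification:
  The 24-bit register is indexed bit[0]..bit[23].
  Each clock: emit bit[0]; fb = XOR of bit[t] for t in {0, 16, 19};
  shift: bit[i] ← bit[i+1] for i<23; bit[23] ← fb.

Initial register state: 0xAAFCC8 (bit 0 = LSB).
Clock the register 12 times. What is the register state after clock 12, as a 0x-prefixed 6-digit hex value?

0x997AAF

reg_0 = 0xAAFCC8
clock 1: out=0, reg = 0xD57E64
clock 2: out=0, reg = 0xEABF32
clock 3: out=0, reg = 0xF55F99
clock 4: out=1, reg = 0x7AAFCC
clock 5: out=0, reg = 0xBD57E6
clock 6: out=0, reg = 0x5EABF3
clock 7: out=1, reg = 0x2F55F9
clock 8: out=1, reg = 0x97AAFC
clock 9: out=0, reg = 0xCBD57E
clock 10: out=0, reg = 0x65EABF
clock 11: out=1, reg = 0x32F55F
clock 12: out=1, reg = 0x997AAF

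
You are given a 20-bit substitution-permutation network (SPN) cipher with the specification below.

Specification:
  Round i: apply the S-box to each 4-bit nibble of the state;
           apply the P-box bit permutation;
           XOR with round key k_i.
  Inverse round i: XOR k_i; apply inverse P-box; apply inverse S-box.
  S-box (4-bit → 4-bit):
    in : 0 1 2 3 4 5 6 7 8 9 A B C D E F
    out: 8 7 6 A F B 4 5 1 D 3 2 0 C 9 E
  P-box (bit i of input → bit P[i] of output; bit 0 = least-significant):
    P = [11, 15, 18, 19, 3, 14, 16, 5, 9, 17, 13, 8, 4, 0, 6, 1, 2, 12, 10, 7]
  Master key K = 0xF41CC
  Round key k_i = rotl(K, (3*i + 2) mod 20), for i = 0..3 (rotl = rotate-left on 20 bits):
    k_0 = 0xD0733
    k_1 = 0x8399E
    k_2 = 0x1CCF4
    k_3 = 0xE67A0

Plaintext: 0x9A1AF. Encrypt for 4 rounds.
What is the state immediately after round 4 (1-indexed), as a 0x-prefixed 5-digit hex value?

s_0 = plaintext = 0x9A1AF
s_1 = Round(s_0, k_0) = 0x3E1AE
s_2 = Round(s_1, k_1) = 0x24304
s_3 = Round(s_2, k_2) = 0xF5187
s_4 = Round(s_3, k_3) = 0x8593B

0x8593B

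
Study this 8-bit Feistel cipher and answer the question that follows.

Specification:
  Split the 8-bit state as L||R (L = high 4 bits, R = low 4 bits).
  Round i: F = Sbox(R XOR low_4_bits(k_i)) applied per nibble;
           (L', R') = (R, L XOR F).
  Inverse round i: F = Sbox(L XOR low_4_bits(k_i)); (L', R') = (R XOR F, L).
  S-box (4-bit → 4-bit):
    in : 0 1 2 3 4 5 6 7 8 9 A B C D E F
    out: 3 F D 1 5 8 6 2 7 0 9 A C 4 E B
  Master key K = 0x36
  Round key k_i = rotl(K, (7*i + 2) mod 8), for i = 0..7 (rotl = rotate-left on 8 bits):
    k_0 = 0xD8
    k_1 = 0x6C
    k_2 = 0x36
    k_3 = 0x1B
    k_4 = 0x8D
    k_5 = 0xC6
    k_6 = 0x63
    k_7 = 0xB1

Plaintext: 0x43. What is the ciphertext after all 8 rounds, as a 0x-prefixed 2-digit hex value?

s_0 = plaintext = 0x43
s_1 = Round(s_0, k_0) = 0x3E
s_2 = Round(s_1, k_1) = 0xEE
s_3 = Round(s_2, k_2) = 0xE9
s_4 = Round(s_3, k_3) = 0x93
s_5 = Round(s_4, k_4) = 0x37
s_6 = Round(s_5, k_5) = 0x7C
s_7 = Round(s_6, k_6) = 0xCC
s_8 = Round(s_7, k_7) = 0xC8

0xC8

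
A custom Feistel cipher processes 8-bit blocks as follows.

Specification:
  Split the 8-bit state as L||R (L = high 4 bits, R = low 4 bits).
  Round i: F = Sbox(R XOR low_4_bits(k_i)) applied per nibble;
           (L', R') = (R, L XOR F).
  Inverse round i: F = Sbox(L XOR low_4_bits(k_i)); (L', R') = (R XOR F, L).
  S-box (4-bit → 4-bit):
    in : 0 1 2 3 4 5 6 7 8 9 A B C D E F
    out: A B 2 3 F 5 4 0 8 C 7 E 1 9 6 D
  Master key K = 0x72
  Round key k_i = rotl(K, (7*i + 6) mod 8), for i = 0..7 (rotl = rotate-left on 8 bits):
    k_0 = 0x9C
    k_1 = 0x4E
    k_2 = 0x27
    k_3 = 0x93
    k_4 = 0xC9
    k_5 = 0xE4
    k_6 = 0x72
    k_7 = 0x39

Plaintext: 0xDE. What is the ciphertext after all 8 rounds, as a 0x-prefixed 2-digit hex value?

0xA6

s_0 = plaintext = 0xDE
s_1 = Round(s_0, k_0) = 0xEF
s_2 = Round(s_1, k_1) = 0xF5
s_3 = Round(s_2, k_2) = 0x5D
s_4 = Round(s_3, k_3) = 0xD3
s_5 = Round(s_4, k_4) = 0x3A
s_6 = Round(s_5, k_5) = 0xA5
s_7 = Round(s_6, k_6) = 0x5A
s_8 = Round(s_7, k_7) = 0xA6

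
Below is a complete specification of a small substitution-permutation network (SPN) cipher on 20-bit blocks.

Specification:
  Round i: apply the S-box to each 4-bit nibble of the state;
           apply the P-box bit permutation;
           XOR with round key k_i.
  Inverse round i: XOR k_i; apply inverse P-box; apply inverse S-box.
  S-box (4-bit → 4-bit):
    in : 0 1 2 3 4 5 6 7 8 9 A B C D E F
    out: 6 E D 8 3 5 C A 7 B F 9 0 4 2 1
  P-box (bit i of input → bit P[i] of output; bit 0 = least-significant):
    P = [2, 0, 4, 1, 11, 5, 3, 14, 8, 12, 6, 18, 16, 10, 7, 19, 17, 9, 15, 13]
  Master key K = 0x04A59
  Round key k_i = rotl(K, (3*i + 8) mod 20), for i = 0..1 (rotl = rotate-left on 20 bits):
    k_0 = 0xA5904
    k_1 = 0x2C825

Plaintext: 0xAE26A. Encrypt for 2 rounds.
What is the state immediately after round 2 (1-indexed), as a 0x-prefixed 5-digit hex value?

s_0 = plaintext = 0xAE26A
s_1 = Round(s_0, k_0) = 0xCBE5B
s_2 = Round(s_1, k_1) = 0xBD02B

0xBD02B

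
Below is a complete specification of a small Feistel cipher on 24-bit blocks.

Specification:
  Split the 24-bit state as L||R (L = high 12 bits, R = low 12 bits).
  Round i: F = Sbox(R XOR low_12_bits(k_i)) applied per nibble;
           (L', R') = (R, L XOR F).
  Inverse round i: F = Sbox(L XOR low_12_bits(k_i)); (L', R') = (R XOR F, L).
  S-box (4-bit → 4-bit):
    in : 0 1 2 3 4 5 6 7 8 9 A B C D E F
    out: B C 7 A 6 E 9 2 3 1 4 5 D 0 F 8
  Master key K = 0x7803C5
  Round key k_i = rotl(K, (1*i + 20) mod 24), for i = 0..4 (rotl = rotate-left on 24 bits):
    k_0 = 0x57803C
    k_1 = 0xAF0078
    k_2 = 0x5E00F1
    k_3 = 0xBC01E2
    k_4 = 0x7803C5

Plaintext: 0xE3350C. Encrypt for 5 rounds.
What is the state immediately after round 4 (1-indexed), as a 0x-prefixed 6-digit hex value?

0xF2112D

s_0 = plaintext = 0xE3350C
s_1 = Round(s_0, k_0) = 0x50C098
s_2 = Round(s_1, k_1) = 0x098EF7
s_3 = Round(s_2, k_2) = 0xEF7F21
s_4 = Round(s_3, k_3) = 0xF2112D
s_5 = Round(s_4, k_4) = 0x12D8D2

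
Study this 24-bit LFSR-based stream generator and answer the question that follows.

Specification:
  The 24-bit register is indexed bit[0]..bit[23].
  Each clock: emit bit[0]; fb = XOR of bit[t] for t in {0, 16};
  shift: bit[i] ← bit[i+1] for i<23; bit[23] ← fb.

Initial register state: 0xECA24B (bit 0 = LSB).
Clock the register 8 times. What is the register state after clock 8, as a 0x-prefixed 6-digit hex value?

reg_0 = 0xECA24B
clock 1: out=1, reg = 0xF65125
clock 2: out=1, reg = 0xFB2892
clock 3: out=0, reg = 0xFD9449
clock 4: out=1, reg = 0x7ECA24
clock 5: out=0, reg = 0x3F6512
clock 6: out=0, reg = 0x9FB289
clock 7: out=1, reg = 0x4FD944
clock 8: out=0, reg = 0xA7ECA2

0xA7ECA2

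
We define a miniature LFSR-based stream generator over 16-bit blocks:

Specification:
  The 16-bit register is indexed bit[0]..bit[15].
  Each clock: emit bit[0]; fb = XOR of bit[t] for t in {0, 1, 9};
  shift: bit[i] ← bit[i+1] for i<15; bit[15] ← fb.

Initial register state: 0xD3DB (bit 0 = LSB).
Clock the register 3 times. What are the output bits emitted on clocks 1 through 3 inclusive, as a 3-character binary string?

reg_0 = 0xD3DB
clock 1: out=1, reg = 0xE9ED
clock 2: out=1, reg = 0xF4F6
clock 3: out=0, reg = 0xFA7B

110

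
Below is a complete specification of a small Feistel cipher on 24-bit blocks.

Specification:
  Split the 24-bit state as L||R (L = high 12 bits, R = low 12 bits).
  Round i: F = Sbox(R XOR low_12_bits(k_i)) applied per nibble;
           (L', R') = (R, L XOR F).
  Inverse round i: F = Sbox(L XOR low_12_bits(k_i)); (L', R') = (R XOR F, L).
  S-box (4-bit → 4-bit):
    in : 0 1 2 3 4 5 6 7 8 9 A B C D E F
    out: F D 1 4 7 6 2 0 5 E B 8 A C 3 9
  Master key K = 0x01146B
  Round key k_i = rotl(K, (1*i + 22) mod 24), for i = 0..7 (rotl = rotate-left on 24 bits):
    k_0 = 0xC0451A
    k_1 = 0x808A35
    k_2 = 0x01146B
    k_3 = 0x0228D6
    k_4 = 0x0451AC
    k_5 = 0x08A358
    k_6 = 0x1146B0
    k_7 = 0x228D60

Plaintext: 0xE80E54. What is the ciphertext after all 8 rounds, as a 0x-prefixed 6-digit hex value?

s_0 = plaintext = 0xE80E54
s_1 = Round(s_0, k_0) = 0xE546F3
s_2 = Round(s_1, k_1) = 0x6F34F6
s_3 = Round(s_2, k_2) = 0x4F691F
s_4 = Round(s_3, k_3) = 0x91F958
s_5 = Round(s_4, k_4) = 0x958C88
s_6 = Round(s_5, k_5) = 0xC88097
s_7 = Round(s_6, k_6) = 0x097E98
s_8 = Round(s_7, k_7) = 0xE98402

0xE98402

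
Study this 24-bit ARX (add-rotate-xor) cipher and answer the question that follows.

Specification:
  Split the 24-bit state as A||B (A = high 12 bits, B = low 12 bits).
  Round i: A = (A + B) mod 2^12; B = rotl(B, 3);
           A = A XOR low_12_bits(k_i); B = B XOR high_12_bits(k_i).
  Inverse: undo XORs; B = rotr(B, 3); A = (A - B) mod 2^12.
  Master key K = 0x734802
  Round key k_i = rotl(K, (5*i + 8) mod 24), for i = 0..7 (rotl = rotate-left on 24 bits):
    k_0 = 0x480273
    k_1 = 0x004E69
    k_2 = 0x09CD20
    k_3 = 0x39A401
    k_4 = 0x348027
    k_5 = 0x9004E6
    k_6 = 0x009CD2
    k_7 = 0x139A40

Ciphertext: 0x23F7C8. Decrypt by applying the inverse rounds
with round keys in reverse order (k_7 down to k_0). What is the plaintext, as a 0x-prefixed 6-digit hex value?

s_0 = ciphertext = 0x23F7C8
s_1 = InvRound(s_0, k_7) = 0x5A12DE
s_2 = InvRound(s_1, k_6) = 0xB19E5A
s_3 = InvRound(s_2, k_5) = 0xB144EB
s_4 = InvRound(s_3, k_4) = 0x43F6F4
s_5 = InvRound(s_4, k_3) = 0x391CAD
s_6 = InvRound(s_5, k_2) = 0xB2B386
s_7 = InvRound(s_6, k_1) = 0x0D2470
s_8 = InvRound(s_7, k_0) = 0x28301E

0x28301E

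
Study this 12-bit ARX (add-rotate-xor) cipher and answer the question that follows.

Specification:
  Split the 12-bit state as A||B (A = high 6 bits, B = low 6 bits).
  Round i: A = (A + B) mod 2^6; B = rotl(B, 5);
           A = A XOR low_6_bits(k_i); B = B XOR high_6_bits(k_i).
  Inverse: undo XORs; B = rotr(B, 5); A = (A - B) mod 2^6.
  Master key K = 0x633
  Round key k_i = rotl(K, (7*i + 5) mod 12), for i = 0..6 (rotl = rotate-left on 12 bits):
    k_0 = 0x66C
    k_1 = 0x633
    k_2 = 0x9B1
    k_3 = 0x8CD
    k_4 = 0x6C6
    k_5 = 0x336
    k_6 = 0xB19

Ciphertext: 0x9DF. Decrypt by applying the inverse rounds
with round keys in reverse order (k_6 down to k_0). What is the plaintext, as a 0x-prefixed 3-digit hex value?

s_0 = ciphertext = 0x9DF
s_1 = InvRound(s_0, k_6) = 0x5E7
s_2 = InvRound(s_1, k_5) = 0x297
s_3 = InvRound(s_2, k_4) = 0xD18
s_4 = InvRound(s_3, k_3) = 0x0B7
s_5 = InvRound(s_4, k_2) = 0x462
s_6 = InvRound(s_5, k_1) = 0xB75
s_7 = InvRound(s_6, k_0) = 0xA19

0xA19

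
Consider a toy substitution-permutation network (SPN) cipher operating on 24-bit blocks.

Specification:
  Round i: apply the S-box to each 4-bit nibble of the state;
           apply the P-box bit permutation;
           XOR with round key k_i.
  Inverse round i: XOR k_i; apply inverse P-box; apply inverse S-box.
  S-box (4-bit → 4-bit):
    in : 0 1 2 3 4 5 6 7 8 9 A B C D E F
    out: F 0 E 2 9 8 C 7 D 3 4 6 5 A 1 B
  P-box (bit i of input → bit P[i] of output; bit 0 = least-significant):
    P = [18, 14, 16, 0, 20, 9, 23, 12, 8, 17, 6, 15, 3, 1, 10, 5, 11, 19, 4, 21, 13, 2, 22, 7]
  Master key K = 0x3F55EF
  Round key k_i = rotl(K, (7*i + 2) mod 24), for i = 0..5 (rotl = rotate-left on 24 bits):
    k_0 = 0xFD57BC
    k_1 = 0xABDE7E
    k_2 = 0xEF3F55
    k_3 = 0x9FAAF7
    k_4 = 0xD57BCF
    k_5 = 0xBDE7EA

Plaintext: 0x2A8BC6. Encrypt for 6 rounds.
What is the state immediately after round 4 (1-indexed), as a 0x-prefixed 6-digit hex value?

s_0 = plaintext = 0x2A8BC6
s_1 = Round(s_0, k_0) = 0x2E5341
s_2 = Round(s_1, k_1) = 0xF9C6DA
s_3 = Round(s_2, k_2) = 0xE68199
s_4 = Round(s_3, k_3) = 0xABCCCF
s_5 = Round(s_4, k_4) = 0x093E96
s_6 = Round(s_5, k_5) = 0xE4CC6D

0xABCCCF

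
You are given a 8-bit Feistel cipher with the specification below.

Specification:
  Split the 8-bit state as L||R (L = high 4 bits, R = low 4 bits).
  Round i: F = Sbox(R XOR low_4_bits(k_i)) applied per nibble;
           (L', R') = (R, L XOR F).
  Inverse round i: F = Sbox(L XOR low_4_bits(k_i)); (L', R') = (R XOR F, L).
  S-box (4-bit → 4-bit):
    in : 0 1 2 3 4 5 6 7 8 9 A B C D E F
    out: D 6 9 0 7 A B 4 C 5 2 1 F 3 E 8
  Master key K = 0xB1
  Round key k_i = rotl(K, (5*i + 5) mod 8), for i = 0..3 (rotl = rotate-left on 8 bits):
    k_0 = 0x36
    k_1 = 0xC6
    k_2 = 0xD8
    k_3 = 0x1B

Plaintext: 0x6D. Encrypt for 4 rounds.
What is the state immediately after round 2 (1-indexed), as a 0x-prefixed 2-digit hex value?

0x7B

s_0 = plaintext = 0x6D
s_1 = Round(s_0, k_0) = 0xD7
s_2 = Round(s_1, k_1) = 0x7B
s_3 = Round(s_2, k_2) = 0xB7
s_4 = Round(s_3, k_3) = 0x74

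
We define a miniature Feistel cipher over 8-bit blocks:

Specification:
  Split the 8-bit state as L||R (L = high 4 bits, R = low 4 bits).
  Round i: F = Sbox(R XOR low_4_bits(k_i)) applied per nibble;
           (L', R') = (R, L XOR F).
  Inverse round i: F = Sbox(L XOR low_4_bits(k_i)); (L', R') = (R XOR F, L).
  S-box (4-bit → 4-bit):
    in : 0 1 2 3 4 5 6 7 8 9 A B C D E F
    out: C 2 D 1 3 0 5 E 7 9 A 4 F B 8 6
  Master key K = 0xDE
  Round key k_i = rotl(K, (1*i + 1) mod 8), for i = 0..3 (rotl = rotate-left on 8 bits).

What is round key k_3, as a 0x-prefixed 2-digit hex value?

K = 0xDE
k_0 = rotl(K, (1*0+1) mod 8) = rotl(K, 1) = 0xBD
k_1 = rotl(K, (1*1+1) mod 8) = rotl(K, 2) = 0x7B
k_2 = rotl(K, (1*2+1) mod 8) = rotl(K, 3) = 0xF6
k_3 = rotl(K, (1*3+1) mod 8) = rotl(K, 4) = 0xED

0xED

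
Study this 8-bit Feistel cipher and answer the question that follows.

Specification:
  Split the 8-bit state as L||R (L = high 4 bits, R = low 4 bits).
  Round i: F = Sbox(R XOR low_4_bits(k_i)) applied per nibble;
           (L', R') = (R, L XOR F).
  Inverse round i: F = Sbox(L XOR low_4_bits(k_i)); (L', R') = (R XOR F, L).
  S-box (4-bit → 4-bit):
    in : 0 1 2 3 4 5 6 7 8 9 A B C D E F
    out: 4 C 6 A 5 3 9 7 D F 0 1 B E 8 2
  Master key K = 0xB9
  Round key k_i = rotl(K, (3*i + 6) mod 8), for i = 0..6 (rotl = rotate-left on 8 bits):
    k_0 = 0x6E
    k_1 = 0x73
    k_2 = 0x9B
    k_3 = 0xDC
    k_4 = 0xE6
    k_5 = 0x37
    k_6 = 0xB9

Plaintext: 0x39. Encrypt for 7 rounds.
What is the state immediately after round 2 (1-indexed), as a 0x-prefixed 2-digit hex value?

s_0 = plaintext = 0x39
s_1 = Round(s_0, k_0) = 0x94
s_2 = Round(s_1, k_1) = 0x4E
s_3 = Round(s_2, k_2) = 0xE7
s_4 = Round(s_3, k_3) = 0x7F
s_5 = Round(s_4, k_4) = 0xF8
s_6 = Round(s_5, k_5) = 0x8D
s_7 = Round(s_6, k_6) = 0xDD

0x4E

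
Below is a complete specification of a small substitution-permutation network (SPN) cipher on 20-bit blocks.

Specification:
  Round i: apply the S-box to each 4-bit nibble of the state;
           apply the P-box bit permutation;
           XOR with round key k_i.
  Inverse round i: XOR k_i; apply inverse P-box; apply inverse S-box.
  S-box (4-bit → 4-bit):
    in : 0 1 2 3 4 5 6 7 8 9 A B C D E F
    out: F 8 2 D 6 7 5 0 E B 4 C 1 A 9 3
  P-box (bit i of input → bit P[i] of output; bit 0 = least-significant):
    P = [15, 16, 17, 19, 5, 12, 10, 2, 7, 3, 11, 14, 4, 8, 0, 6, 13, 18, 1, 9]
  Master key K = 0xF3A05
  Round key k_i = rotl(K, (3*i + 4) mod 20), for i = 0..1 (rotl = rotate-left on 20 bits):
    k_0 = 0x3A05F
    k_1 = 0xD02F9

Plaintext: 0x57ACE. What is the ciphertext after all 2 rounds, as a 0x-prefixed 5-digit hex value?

0x06BA0

s_0 = plaintext = 0x57ACE
s_1 = Round(s_0, k_0) = 0xF087D
s_2 = Round(s_1, k_1) = 0x06BA0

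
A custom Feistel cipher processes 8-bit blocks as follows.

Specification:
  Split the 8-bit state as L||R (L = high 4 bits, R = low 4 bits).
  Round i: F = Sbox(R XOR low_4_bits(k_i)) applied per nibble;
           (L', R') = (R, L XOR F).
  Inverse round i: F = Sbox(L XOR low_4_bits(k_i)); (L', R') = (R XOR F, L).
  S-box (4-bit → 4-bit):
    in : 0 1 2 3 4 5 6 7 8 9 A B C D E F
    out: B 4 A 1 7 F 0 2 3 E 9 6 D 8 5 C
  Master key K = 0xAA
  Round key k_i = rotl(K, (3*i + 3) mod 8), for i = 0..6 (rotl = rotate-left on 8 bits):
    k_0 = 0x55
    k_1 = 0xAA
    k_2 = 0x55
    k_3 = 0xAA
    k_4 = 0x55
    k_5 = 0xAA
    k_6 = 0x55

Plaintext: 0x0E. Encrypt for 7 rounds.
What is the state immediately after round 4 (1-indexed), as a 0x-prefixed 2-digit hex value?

0x6E

s_0 = plaintext = 0x0E
s_1 = Round(s_0, k_0) = 0xE6
s_2 = Round(s_1, k_1) = 0x63
s_3 = Round(s_2, k_2) = 0x36
s_4 = Round(s_3, k_3) = 0x6E
s_5 = Round(s_4, k_4) = 0xE0
s_6 = Round(s_5, k_5) = 0x07
s_7 = Round(s_6, k_6) = 0x7A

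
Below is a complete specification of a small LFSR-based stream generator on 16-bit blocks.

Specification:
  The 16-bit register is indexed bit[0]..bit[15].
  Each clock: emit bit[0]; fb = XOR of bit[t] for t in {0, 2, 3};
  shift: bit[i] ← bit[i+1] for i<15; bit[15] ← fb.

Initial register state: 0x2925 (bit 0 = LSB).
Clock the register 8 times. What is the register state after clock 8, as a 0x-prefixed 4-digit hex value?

0x4829

reg_0 = 0x2925
clock 1: out=1, reg = 0x1492
clock 2: out=0, reg = 0x0A49
clock 3: out=1, reg = 0x0524
clock 4: out=0, reg = 0x8292
clock 5: out=0, reg = 0x4149
clock 6: out=1, reg = 0x20A4
clock 7: out=0, reg = 0x9052
clock 8: out=0, reg = 0x4829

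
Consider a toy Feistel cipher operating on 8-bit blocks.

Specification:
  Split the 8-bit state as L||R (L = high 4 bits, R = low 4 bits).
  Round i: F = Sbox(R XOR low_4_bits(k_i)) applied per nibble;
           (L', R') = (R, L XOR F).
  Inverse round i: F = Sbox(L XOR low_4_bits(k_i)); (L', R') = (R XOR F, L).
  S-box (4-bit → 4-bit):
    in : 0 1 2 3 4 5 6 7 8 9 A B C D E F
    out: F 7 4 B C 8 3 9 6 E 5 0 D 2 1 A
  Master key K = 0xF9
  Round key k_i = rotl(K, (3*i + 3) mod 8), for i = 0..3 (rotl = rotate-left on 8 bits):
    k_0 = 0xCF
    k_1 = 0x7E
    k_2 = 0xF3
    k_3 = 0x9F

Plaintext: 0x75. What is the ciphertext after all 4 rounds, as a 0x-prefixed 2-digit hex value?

s_0 = plaintext = 0x75
s_1 = Round(s_0, k_0) = 0x52
s_2 = Round(s_1, k_1) = 0x28
s_3 = Round(s_2, k_2) = 0x82
s_4 = Round(s_3, k_3) = 0x2A

0x2A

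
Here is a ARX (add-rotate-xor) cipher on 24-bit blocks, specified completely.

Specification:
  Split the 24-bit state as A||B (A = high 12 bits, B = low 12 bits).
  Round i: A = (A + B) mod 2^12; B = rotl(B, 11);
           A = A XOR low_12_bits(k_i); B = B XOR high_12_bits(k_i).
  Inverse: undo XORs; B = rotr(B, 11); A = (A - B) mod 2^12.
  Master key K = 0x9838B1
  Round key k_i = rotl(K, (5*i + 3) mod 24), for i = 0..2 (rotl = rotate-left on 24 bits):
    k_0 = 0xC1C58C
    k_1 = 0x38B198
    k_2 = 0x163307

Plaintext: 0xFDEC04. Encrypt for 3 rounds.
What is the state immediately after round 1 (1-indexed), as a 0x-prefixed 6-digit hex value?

0xE6EA1E

s_0 = plaintext = 0xFDEC04
s_1 = Round(s_0, k_0) = 0xE6EA1E
s_2 = Round(s_1, k_1) = 0x914684
s_3 = Round(s_2, k_2) = 0xC9F221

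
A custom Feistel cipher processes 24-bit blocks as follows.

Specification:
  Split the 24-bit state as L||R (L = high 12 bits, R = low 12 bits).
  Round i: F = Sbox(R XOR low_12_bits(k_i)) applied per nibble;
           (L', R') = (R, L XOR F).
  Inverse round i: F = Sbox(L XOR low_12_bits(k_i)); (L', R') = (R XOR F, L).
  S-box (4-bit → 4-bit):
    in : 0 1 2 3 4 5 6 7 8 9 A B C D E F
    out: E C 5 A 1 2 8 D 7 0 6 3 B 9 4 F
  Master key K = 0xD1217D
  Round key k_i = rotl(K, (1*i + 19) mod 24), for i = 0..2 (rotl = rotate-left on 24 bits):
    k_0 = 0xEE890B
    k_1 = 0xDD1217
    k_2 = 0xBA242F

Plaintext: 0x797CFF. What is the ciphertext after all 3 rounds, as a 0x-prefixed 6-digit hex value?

s_0 = plaintext = 0x797CFF
s_1 = Round(s_0, k_0) = 0xCFF566
s_2 = Round(s_1, k_1) = 0x566123
s_3 = Round(s_2, k_2) = 0x12378D

0x12378D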